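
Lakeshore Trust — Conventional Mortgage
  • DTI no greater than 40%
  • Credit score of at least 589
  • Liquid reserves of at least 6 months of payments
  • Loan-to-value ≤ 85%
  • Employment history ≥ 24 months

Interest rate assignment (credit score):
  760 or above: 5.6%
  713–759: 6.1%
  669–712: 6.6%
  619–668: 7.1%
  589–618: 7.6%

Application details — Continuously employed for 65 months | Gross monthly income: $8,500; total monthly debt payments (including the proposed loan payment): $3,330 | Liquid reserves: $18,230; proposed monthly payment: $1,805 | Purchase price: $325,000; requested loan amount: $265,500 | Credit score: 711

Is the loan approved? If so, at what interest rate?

Credit score 711 ≥ 589 (meets minimum)
Loan-to-value = 265,500/325,000 = 81.7% — pass (85% max)
Debt-to-income = 3,330/8,500 = 39.2% — meets 40% limit
Employment 65 ≥ 24 months
Reserves = 18,230/1,805 = 10.1 months ≥ 6
All requirements met. Score 711 falls in the 669–712 tier → 6.6%.

Approved at 6.6%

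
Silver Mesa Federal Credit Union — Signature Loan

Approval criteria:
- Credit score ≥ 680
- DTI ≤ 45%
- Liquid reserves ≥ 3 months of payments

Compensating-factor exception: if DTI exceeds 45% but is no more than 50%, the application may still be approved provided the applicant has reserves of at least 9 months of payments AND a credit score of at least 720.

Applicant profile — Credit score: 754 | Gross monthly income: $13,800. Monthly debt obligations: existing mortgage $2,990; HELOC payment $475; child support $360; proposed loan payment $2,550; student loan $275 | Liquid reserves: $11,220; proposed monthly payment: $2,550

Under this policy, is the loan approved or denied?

Credit score 754 ≥ 680 (meets base)
Total debts = (2,990 + 475 + 360 + 2,550 + 275) = 6,650. DTI: 6,650 ÷ 13,800 = 48.2%, over the 45% base limit.
Reserves = 11,220/2,550 = 4.4 months ≥ 3
48.2% falls in the override range (45%–50%), so the compensating-factor test applies.
Reserves 4.4 < 9 months; credit score 754 ≥ 720.
Compensating-factor requirement not fully met.

Denied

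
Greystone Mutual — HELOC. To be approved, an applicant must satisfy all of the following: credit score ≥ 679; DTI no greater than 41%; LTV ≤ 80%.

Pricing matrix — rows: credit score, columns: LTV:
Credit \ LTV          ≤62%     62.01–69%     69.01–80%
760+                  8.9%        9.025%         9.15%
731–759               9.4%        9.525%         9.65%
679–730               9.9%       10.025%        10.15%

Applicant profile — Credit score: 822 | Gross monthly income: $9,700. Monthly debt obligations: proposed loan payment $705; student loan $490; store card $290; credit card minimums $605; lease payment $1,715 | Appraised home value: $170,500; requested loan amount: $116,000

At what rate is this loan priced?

9.025%

Credit score 822 ≥ 679; Total monthly debts = (705 + 490 + 290 + 605 + 1,715) = 3,805. DTI: 3,805 ÷ 9,700 = 39.2%, within the 41% cap
Loan-to-value = 116,000/170,500 = 68% — pass (80% max)
Credit 822 → row 760+; LTV 68% → column 62.01–69%. Grid cell → 9.025%.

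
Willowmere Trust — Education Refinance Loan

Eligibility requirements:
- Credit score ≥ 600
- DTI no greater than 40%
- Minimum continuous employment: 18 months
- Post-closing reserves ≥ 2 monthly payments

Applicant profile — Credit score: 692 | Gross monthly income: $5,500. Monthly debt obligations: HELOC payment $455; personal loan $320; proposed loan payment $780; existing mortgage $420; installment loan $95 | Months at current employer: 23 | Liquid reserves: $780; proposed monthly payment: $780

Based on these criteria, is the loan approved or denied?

Credit score 692 ≥ 600 (meets)
Total monthly debts = (455 + 320 + 780 + 420 + 95) = 2,070. Debt-to-income = 2,070/5,500 = 37.6% — meets 40% limit
Employment 23 ≥ 18 months
Liquid reserves cover 780/780 = 1.0 months — < 2 required
Fails on reserves.

Denied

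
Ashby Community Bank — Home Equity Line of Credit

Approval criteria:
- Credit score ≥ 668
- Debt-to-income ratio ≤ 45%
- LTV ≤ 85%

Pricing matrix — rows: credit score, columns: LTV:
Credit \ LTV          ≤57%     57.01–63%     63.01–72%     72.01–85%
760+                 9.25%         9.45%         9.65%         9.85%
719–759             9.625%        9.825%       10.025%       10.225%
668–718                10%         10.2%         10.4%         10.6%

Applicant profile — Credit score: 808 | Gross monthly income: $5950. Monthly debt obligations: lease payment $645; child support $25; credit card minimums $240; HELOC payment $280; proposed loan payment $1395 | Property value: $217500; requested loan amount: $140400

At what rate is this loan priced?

Credit score 808 ≥ 668; Total monthly debts = (645 + 25 + 240 + 280 + 1,395) = 2,585. DTI = 2,585/5,950 = 43.4% ≤ 45%
LTV = 140,400/217,500 = 64.6% ≤ 85%
Credit 808 → row 760+; LTV 64.6% → column 63.01–72%. Grid cell → 9.65%.

9.65%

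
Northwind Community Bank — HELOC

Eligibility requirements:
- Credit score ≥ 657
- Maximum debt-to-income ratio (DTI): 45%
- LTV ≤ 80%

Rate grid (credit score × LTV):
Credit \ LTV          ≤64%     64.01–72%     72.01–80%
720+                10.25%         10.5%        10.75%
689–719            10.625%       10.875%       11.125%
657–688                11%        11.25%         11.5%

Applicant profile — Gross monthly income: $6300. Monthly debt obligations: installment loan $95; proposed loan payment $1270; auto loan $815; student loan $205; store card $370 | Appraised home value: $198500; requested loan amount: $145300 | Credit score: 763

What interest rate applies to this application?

10.75%

Credit score 763 ≥ 657; Total monthly debts = (95 + 1,270 + 815 + 205 + 370) = 2,755. Debt-to-income = 2,755/6,300 = 43.7% — meets 45% limit
LTV: 145,300 ÷ 198,500 = 73.2%, within 80% cap
Row: 763 falls in 720+. Column: 73.2% falls in 72.01–80%. Rate = 10.75%.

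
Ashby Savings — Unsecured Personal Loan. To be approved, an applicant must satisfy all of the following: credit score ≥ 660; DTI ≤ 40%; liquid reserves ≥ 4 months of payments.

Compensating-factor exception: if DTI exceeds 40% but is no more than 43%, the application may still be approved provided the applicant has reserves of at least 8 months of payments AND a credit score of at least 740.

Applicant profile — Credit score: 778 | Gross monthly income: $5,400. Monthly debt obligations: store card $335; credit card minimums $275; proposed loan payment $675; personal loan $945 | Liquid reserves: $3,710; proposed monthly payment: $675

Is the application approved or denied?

Credit score 778 ≥ 660 (meets base)
Total debts = (335 + 275 + 675 + 945) = 2,230. DTI: 2,230 ÷ 5,400 = 41.3%, over the 40% base limit.
Liquid reserves cover 3,710/675 = 5.5 months — ≥ 4 required
DTI 41.3% is within the 40%–43% exception band; checking compensating factors.
Reserves 5.5 < 8 months; credit score 778 ≥ 740.
Override conditions not both satisfied; exception does not apply.

Denied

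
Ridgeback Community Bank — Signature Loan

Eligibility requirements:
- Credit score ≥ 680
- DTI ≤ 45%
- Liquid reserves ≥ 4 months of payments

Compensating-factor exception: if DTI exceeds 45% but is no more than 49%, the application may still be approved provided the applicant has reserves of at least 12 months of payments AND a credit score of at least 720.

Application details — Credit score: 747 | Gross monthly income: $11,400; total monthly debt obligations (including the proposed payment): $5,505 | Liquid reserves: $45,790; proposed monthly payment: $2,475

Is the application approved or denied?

Credit score 747 ≥ 680 (meets base)
DTI = 5,505/11,400 = 48.3% > 45% — standard DTI limit exceeded.
Reserves = 45,790/2,475 = 18.5 months ≥ 4
DTI 48.3% is within the 45%–49% exception band; checking compensating factors.
Reserves 18.5 ≥ 12 months; credit score 747 ≥ 720.
Both compensating conditions met → exception applies.

Approved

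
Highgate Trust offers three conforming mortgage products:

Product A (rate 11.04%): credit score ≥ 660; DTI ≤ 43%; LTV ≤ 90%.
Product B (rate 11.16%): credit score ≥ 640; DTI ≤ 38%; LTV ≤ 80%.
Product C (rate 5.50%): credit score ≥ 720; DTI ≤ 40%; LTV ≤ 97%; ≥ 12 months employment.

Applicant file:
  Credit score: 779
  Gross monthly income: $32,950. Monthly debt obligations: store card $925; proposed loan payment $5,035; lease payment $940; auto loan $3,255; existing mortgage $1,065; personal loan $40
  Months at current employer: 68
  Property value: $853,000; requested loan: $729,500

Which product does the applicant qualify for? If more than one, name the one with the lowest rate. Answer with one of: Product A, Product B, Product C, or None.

Product C

Total debts = (925 + 5,035 + 940 + 3,255 + 1,065 + 40) = 11,260; DTI = 11,260/32,950 = 34.2%.
LTV = 729,500/853,000 = 85.5%.
Product A: score 779 ≥ 660; DTI 34.2% ≤ 43%; LTV 85.5% ≤ 90% → qualifies.
Product B: score 779 ≥ 640; DTI 34.2% ≤ 38%; LTV 85.5% > 80% → does not qualify.
Product C: score 779 ≥ 720; DTI 34.2% ≤ 40%; LTV 85.5% ≤ 97%; employment 68 ≥ 12 mo → qualifies.
Qualifying: Product A, Product C. Lowest rate is 5.50% → Product C.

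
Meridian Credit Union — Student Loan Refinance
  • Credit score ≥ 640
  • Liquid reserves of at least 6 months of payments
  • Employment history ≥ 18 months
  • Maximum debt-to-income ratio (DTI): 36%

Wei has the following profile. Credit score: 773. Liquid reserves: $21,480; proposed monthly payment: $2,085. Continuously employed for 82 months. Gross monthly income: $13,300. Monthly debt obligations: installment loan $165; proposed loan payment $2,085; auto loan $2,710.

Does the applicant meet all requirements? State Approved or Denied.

Credit score 773 ≥ 640 (meets)
Reserves: 21,480 ÷ 2,085 = 10.3 months (meets 6-month minimum)
Employment 82 ≥ 18 months
Total monthly debts = (165 + 2,085 + 2,710) = 4,960. Debt-to-income = 4,960/13,300 = 37.3% — over 36% limit
Fails on DTI.

Denied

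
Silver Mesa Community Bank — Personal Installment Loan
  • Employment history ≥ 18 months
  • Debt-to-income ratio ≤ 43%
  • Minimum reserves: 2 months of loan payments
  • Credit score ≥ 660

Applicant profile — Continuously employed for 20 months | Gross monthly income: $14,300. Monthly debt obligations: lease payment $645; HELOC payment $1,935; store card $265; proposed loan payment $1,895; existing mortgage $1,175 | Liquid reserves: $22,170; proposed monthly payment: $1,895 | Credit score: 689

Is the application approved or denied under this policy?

Approved

Employment 20 ≥ 18 months
Total monthly debts = (645 + 1,935 + 265 + 1,895 + 1,175) = 5,915. DTI: 5,915 ÷ 14,300 = 41.4%, within the 43% cap
Reserves: 22,170 ÷ 1,895 = 11.7 months (meets 2-month minimum)
Credit score 689 ≥ 660 (meets)
All criteria satisfied.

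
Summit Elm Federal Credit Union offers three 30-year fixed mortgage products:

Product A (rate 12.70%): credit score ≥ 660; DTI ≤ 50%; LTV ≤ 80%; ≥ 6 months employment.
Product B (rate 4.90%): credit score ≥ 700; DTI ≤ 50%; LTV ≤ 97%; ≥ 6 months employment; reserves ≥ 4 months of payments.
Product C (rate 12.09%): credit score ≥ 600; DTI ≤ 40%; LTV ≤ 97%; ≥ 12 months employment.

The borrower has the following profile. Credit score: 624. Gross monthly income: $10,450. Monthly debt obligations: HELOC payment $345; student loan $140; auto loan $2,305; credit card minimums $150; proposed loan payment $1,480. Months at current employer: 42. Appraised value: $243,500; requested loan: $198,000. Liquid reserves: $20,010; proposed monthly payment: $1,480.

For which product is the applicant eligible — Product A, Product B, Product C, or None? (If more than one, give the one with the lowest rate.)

None

Total debts = (345 + 140 + 2,305 + 150 + 1,480) = 4,420; DTI = 4,420/10,450 = 42.3%.
LTV = 198,000/243,500 = 81.3%.
Reserves = 20,010/1,480 = 13.5 months.
Product A: score 624 < 660; DTI 42.3% ≤ 50%; LTV 81.3% > 80%; employment 42 ≥ 6 mo → does not qualify.
Product B: score 624 < 700; DTI 42.3% ≤ 50%; LTV 81.3% ≤ 97%; employment 42 ≥ 6 mo; reserves 13.5 ≥ 4 mo → does not qualify.
Product C: score 624 ≥ 600; DTI 42.3% > 40%; LTV 81.3% ≤ 97%; employment 42 ≥ 12 mo → does not qualify.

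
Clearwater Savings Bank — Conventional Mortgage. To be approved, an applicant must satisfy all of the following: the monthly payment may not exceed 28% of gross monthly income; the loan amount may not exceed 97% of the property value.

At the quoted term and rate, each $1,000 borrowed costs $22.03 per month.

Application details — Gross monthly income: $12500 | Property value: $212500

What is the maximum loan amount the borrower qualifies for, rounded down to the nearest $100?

Payment cap: 28% × $12,500 = $3,500/month.
At $22.03 per $1,000, that supports 3,500/22.03 × 1,000 ≈ $158,874 → $158,800.
LTV cap: 97% × $212,500 = $206,125 → $206,100.
Binding constraint: payment-to-income.

$158,800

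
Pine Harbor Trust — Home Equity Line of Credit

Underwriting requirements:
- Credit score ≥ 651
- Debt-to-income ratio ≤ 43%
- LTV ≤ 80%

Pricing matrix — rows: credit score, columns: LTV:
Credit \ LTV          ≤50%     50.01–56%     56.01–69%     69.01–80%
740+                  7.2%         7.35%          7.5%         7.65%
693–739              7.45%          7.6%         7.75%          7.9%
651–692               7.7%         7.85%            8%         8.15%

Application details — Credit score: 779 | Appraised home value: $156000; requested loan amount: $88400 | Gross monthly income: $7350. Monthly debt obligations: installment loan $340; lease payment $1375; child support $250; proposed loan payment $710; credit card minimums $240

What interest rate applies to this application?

7.5%

Credit score 779 ≥ 651; Total monthly debts = (340 + 1,375 + 250 + 710 + 240) = 2,915. Debt-to-income = 2,915/7,350 = 39.7% — meets 43% limit
LTV = 88,400/156,000 = 56.7% ≤ 80%
Credit 779 → row 740+; LTV 56.7% → column 56.01–69%. Grid cell → 7.5%.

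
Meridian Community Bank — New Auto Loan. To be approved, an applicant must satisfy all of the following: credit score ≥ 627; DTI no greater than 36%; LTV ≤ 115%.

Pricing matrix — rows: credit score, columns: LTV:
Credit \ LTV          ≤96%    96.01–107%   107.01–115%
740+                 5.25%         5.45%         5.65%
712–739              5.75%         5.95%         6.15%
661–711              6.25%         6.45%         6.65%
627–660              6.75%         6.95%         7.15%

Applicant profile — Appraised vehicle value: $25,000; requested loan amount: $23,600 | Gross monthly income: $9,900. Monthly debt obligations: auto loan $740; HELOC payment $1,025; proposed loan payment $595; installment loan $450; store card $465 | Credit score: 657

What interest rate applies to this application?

6.75%

Credit score 657 ≥ 627; Total monthly debts = (740 + 1,025 + 595 + 450 + 465) = 3,275. DTI: 3,275 ÷ 9,900 = 33.1%, within the 36% cap
LTV: 23,600 ÷ 25,000 = 94.4%, within 115% cap
Credit 657 → row 627–660; LTV 94.4% → column ≤96%. Grid cell → 6.75%.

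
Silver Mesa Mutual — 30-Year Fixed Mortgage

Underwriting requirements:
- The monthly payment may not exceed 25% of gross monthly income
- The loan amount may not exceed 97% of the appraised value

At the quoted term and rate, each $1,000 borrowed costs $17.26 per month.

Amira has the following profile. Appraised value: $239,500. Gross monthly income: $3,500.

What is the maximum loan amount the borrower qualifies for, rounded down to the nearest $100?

$50,600

Payment cap: 25% × $3,500 = $875/month.
At $17.26 per $1,000, that supports 875/17.26 × 1,000 ≈ $50,695 → $50,600.
LTV cap: 97% × $239,500 = $232,315 → $232,300.
Binding constraint: payment-to-income.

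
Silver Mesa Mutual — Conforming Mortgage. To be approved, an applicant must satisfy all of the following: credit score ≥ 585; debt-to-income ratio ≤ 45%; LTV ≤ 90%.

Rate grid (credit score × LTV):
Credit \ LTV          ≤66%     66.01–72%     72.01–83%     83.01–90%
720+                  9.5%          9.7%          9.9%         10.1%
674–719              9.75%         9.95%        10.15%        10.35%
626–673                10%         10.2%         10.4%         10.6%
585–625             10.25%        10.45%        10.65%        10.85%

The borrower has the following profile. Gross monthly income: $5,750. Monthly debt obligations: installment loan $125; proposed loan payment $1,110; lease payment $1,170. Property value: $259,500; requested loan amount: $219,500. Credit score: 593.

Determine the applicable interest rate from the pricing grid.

10.85%

Credit score 593 ≥ 585; Total monthly debts = (125 + 1,110 + 1,170) = 2,405. DTI: 2,405 ÷ 5,750 = 41.8%, within the 45% cap
Loan-to-value = 219,500/259,500 = 84.6% — pass (90% max)
Row: 593 falls in 585–625. Column: 84.6% falls in 83.01–90%. Rate = 10.85%.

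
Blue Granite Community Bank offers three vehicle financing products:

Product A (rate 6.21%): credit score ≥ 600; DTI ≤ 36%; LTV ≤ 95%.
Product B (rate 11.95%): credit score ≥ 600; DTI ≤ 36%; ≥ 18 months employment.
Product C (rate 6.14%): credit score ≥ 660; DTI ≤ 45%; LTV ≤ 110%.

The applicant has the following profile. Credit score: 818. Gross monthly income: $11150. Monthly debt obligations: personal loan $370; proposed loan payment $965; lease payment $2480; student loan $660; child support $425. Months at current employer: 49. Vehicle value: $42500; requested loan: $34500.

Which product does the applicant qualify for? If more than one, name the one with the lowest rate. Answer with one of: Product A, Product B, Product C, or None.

Product C

Total debts = (370 + 965 + 2,480 + 660 + 425) = 4,900; DTI = 4,900/11,150 = 43.9%.
LTV = 34,500/42,500 = 81.2%.
Product A: score 818 ≥ 600; DTI 43.9% > 36%; LTV 81.2% ≤ 95% → does not qualify.
Product B: score 818 ≥ 600; DTI 43.9% > 36%; employment 49 ≥ 18 mo → does not qualify.
Product C: score 818 ≥ 660; DTI 43.9% ≤ 45%; LTV 81.2% ≤ 110% → qualifies.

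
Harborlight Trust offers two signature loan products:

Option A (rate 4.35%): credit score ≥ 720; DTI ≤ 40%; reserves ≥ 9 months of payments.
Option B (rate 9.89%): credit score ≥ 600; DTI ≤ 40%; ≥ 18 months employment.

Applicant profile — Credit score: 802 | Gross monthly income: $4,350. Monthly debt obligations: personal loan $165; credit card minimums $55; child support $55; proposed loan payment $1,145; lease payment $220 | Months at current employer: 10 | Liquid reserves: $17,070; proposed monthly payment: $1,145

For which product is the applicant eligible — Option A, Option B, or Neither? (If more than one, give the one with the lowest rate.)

Option A

Total debts = (165 + 55 + 55 + 1,145 + 220) = 1,640; DTI = 1,640/4,350 = 37.7%.
Reserves = 17,070/1,145 = 14.9 months.
Option A: score 802 ≥ 720; DTI 37.7% ≤ 40%; reserves 14.9 ≥ 9 mo → qualifies.
Option B: score 802 ≥ 600; DTI 37.7% ≤ 40%; employment 10 < 18 mo → does not qualify.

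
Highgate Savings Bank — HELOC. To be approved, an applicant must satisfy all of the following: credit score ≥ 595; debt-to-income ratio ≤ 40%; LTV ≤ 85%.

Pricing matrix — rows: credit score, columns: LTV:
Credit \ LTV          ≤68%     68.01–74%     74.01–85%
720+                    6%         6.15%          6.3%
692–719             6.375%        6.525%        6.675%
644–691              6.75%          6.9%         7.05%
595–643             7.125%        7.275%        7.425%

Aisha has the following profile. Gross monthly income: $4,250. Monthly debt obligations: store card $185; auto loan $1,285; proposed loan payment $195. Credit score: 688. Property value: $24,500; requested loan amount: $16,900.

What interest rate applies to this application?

6.9%

Credit score 688 ≥ 595; Total monthly debts = (185 + 1,285 + 195) = 1,665. Debt-to-income = 1,665/4,250 = 39.2% — meets 40% limit
LTV: 16,900 ÷ 24,500 = 69%, within 85% cap
Credit 688 → row 644–691; LTV 69% → column 68.01–74%. Grid cell → 6.9%.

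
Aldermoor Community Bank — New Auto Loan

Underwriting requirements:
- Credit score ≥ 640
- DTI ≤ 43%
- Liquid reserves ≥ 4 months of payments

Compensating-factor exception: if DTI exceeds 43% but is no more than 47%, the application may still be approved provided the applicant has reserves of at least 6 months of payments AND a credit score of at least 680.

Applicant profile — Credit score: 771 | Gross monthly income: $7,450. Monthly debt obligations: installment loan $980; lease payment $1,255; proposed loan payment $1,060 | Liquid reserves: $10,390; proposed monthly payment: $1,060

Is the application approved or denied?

Credit score 771 ≥ 640 (meets base)
Total debts = (980 + 1,255 + 1,060) = 3,295. DTI = 3,295/7,450 = 44.2% > 43% — standard DTI limit exceeded.
Reserves: 10,390 ÷ 1,060 = 9.8 months (meets 4-month minimum)
44.2% falls in the override range (43%–47%), so the compensating-factor test applies.
Reserves 9.8 ≥ 6 months; credit score 771 ≥ 680.
Both compensating conditions met → exception applies.

Approved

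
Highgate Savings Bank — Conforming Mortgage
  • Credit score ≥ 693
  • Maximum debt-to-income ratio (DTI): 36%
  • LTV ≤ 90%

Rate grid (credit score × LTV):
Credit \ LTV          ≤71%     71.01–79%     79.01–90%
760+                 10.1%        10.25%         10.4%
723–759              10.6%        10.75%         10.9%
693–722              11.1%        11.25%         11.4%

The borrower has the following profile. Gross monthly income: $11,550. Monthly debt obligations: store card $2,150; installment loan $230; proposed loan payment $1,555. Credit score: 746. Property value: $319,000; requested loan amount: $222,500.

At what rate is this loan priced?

10.6%

Credit score 746 ≥ 693; Total monthly debts = (2,150 + 230 + 1,555) = 3,935. Debt-to-income = 3,935/11,550 = 34.1% — meets 36% limit
Loan-to-value = 222,500/319,000 = 69.7% — pass (90% max)
Score 746 is in the 723–759 band; LTV 69.7% is in the ≤71% band → 10.6%.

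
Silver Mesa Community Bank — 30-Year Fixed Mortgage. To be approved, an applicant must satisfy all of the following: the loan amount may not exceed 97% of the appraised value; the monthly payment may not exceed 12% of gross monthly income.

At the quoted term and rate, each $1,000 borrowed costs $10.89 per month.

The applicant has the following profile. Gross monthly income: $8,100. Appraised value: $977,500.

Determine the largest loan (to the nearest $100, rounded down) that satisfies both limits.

Payment cap: 12% × $8,100 = $972/month.
At $10.89 per $1,000, that supports 972/10.89 × 1,000 ≈ $89,256 → $89,200.
LTV cap: 97% × $977,500 = $948,175 → $948,100.
Binding constraint: payment-to-income.

$89,200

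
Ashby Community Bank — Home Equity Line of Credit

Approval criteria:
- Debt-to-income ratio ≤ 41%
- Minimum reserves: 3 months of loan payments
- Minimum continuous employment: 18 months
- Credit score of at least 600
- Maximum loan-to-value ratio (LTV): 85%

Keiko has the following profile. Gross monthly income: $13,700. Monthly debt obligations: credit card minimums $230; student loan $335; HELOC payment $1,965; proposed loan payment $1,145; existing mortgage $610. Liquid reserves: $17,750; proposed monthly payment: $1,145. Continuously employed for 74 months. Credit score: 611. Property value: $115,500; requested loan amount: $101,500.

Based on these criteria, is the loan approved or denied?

Denied

Total monthly debts = (230 + 335 + 1,965 + 1,145 + 610) = 4,285. DTI = 4,285/13,700 = 31.3% ≤ 41%
Liquid reserves cover 17,750/1,145 = 15.5 months — ≥ 3 required
Employment 74 ≥ 18 months
Credit score 611 ≥ 600 (meets)
Loan-to-value = 101,500/115,500 = 87.9% — fail (85% max)
Fails on LTV.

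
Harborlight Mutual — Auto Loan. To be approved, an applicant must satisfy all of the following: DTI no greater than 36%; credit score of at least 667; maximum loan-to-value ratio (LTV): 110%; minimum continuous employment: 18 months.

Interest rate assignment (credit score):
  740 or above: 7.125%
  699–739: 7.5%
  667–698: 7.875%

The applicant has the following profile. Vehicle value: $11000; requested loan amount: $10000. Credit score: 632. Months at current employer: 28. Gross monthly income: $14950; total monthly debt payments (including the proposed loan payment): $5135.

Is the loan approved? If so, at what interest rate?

Denied

Credit score 632 < 667 (below minimum)
DTI = 5,135/14,950 = 34.3% ≤ 36%
Employment 28 ≥ 18 months
LTV: 10,000 ÷ 11,000 = 90.9%, within 110% cap
Not all requirements met → denied.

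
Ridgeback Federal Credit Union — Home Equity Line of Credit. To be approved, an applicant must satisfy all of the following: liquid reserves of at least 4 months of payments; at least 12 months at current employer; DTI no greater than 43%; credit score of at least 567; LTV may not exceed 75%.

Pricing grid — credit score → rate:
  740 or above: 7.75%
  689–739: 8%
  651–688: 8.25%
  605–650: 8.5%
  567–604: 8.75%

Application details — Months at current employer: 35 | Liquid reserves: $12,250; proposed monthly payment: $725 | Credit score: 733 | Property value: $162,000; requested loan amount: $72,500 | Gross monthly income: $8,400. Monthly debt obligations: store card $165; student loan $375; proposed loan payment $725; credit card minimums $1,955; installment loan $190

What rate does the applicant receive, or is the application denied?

Credit score 733 ≥ 567 (meets minimum)
LTV = 72,500/162,000 = 44.8% ≤ 75%
Total monthly debts = (165 + 375 + 725 + 1,955 + 190) = 3,410. DTI: 3,410 ÷ 8,400 = 40.6%, within the 43% cap
Reserves = 12,250/725 = 16.9 months ≥ 4
Employment 35 ≥ 12 months
All requirements met. Score 733 falls in the 689–739 tier → 8%.

Approved at 8%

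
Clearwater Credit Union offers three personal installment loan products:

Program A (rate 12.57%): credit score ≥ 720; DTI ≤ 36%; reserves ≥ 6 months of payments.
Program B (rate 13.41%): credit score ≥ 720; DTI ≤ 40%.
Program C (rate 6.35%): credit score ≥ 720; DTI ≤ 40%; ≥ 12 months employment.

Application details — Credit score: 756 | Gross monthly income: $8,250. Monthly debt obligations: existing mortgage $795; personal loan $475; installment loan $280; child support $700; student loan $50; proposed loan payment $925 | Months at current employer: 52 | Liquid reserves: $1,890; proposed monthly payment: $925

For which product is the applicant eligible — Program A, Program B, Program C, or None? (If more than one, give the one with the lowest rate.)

Total debts = (795 + 475 + 280 + 700 + 50 + 925) = 3,225; DTI = 3,225/8,250 = 39.1%.
Reserves = 1,890/925 = 2.0 months.
Program A: score 756 ≥ 720; DTI 39.1% > 36%; reserves 2.0 < 6 mo → does not qualify.
Program B: score 756 ≥ 720; DTI 39.1% ≤ 40% → qualifies.
Program C: score 756 ≥ 720; DTI 39.1% ≤ 40%; employment 52 ≥ 12 mo → qualifies.
Qualifying: Program B, Program C. Lowest rate is 6.35% → Program C.

Program C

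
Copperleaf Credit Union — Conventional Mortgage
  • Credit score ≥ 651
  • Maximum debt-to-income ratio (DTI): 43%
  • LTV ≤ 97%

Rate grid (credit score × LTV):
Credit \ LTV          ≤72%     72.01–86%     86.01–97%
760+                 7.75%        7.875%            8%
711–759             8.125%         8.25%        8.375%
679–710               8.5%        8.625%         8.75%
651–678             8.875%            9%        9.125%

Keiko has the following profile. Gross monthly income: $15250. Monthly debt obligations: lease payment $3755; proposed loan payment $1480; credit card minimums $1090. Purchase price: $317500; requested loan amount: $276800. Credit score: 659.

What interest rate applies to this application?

Credit score 659 ≥ 651; Total monthly debts = (3,755 + 1,480 + 1,090) = 6,325. Debt-to-income = 6,325/15,250 = 41.5% — meets 43% limit
LTV: 276,800 ÷ 317,500 = 87.2%, within 97% cap
Row: 659 falls in 651–678. Column: 87.2% falls in 86.01–97%. Rate = 9.125%.

9.125%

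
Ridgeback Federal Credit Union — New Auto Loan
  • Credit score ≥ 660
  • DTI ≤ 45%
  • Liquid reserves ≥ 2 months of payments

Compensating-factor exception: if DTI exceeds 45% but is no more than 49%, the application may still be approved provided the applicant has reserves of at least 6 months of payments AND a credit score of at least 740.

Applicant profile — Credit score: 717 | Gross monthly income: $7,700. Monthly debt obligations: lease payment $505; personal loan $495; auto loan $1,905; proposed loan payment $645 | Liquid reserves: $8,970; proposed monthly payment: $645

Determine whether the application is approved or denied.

Denied

Credit score 717 ≥ 660 (meets base)
Total debts = (505 + 495 + 1,905 + 645) = 3,550. DTI = 3,550/7,700 = 46.1% > 45% — standard DTI limit exceeded.
Reserves = 8,970/645 = 13.9 months ≥ 2
DTI 46.1% is within the 45%–49% exception band; checking compensating factors.
Reserves 13.9 ≥ 6 months; credit score 717 < 740.
Override conditions not both satisfied; exception does not apply.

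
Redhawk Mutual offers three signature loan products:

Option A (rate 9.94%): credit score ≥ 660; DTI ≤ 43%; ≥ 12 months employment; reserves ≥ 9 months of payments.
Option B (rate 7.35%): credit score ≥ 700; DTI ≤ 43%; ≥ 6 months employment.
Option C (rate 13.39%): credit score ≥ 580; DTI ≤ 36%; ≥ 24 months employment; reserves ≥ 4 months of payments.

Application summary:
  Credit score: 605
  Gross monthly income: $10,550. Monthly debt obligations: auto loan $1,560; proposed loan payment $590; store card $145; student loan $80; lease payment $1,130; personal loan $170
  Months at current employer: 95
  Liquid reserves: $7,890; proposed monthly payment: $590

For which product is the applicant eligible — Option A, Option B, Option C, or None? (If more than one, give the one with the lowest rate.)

Total debts = (1,560 + 590 + 145 + 80 + 1,130 + 170) = 3,675; DTI = 3,675/10,550 = 34.8%.
Reserves = 7,890/590 = 13.4 months.
Option A: score 605 < 660; DTI 34.8% ≤ 43%; employment 95 ≥ 12 mo; reserves 13.4 ≥ 9 mo → does not qualify.
Option B: score 605 < 700; DTI 34.8% ≤ 43%; employment 95 ≥ 6 mo → does not qualify.
Option C: score 605 ≥ 580; DTI 34.8% ≤ 36%; employment 95 ≥ 24 mo; reserves 13.4 ≥ 4 mo → qualifies.

Option C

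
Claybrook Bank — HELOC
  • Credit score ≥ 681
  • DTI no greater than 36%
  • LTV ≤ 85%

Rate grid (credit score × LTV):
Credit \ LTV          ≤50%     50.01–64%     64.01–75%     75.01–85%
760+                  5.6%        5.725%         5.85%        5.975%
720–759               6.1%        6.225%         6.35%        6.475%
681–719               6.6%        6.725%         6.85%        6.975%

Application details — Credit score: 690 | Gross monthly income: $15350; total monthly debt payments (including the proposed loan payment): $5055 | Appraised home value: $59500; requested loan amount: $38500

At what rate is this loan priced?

Credit score 690 ≥ 681; Debt-to-income = 5,055/15,350 = 32.9% — meets 36% limit
Loan-to-value = 38,500/59,500 = 64.7% — pass (85% max)
Credit 690 → row 681–719; LTV 64.7% → column 64.01–75%. Grid cell → 6.85%.

6.85%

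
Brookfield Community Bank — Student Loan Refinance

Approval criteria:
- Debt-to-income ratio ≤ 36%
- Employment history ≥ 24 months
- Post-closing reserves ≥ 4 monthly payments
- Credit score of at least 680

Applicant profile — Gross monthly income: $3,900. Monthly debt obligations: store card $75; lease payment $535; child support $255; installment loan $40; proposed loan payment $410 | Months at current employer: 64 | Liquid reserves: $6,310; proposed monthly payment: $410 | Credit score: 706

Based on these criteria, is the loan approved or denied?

Approved

Total monthly debts = (75 + 535 + 255 + 40 + 410) = 1,315. Debt-to-income = 1,315/3,900 = 33.7% — meets 36% limit
Employment 64 ≥ 24 months
Reserves: 6,310 ÷ 410 = 15.4 months (meets 4-month minimum)
Credit score 706 ≥ 680 (meets)
All criteria satisfied.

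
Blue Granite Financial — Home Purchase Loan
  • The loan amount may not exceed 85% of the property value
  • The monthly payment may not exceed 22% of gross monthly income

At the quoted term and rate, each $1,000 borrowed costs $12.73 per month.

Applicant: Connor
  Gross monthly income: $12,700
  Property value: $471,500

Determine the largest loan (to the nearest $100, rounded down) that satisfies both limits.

$219,400

Payment cap: 22% × $12,700 = $2,794/month.
At $12.73 per $1,000, that supports 2,794/12.73 × 1,000 ≈ $219,481 → $219,400.
LTV cap: 85% × $471,500 = $400,775 → $400,700.
Binding constraint: payment-to-income.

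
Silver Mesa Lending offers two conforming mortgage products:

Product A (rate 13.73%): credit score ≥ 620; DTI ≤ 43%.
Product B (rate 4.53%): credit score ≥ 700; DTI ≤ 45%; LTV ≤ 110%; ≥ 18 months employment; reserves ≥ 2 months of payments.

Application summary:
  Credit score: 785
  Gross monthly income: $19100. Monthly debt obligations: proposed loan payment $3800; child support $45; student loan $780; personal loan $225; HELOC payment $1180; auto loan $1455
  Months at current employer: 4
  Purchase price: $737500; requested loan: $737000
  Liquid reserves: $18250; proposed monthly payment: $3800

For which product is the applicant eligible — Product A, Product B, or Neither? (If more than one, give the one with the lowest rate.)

Product A

Total debts = (3,800 + 45 + 780 + 225 + 1,180 + 1,455) = 7,485; DTI = 7,485/19,100 = 39.2%.
LTV = 737,000/737,500 = 99.9%.
Reserves = 18,250/3,800 = 4.8 months.
Product A: score 785 ≥ 620; DTI 39.2% ≤ 43% → qualifies.
Product B: score 785 ≥ 700; DTI 39.2% ≤ 45%; LTV 99.9% ≤ 110%; employment 4 < 18 mo; reserves 4.8 ≥ 2 mo → does not qualify.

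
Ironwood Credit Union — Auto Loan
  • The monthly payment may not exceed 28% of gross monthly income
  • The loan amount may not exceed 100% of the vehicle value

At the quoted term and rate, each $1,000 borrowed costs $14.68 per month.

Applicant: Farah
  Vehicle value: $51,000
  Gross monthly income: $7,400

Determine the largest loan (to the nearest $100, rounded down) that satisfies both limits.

Payment cap: 28% × $7,400 = $2,072/month.
At $14.68 per $1,000, that supports 2,072/14.68 × 1,000 ≈ $141,144 → $141,100.
LTV cap: 100% × $51,000 = $51,000 → $51,000.
Binding constraint: loan-to-value.

$51,000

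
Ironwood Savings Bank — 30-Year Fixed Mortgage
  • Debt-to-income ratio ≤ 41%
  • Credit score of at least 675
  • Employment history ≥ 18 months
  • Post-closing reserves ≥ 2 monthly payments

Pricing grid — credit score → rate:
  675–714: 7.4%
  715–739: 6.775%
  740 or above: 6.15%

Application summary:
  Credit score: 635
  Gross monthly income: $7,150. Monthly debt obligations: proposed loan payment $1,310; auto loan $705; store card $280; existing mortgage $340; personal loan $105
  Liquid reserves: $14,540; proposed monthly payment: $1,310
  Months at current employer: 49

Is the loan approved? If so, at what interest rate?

Denied

Credit score 635 < 675 (below minimum)
Employment 49 ≥ 18 months
Total monthly debts = (1,310 + 705 + 280 + 340 + 105) = 2,740. DTI: 2,740 ÷ 7,150 = 38.3%, within the 41% cap
Reserves = 14,540/1,310 = 11.1 months ≥ 2
Not all requirements met → denied.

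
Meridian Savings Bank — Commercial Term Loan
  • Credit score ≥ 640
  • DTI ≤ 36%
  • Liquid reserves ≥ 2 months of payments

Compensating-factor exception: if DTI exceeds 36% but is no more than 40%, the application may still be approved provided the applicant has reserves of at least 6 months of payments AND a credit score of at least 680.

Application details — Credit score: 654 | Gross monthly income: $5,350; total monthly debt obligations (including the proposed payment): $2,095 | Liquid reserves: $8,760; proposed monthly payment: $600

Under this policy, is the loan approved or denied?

Denied

Credit score 654 ≥ 640 (meets base)
DTI: 2,095 ÷ 5,350 = 39.2%, over the 36% base limit.
Reserves: 8,760 ÷ 600 = 14.6 months (meets 2-month minimum)
39.2% falls in the override range (36%–40%), so the compensating-factor test applies.
Override check — reserves: 14.6 mo (ok); score: 654 (below 680).
Compensating-factor requirement not fully met.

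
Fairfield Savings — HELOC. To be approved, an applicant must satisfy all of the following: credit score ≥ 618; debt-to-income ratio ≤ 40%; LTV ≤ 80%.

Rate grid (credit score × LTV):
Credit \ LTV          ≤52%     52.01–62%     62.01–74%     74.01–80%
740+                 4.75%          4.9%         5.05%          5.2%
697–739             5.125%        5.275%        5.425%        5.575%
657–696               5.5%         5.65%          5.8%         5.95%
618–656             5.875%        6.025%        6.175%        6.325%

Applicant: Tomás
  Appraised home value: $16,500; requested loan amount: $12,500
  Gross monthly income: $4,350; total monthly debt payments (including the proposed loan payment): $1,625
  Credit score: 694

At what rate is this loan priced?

5.95%

Credit score 694 ≥ 618; DTI: 1,625 ÷ 4,350 = 37.4%, within the 40% cap
LTV: 12,500 ÷ 16,500 = 75.8%, within 80% cap
Score 694 is in the 657–696 band; LTV 75.8% is in the 74.01–80% band → 5.95%.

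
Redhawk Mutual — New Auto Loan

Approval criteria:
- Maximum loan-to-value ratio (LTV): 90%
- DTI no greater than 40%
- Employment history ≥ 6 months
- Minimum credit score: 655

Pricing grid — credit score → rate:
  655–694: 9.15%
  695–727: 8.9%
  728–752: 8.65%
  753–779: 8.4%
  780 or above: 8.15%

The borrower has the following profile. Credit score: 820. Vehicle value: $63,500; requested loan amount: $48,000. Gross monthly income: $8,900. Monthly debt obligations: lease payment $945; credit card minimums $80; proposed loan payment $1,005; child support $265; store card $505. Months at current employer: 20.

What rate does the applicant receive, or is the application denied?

Approved at 8.15%

Credit score 820 ≥ 655 (meets minimum)
Loan-to-value = 48,000/63,500 = 75.6% — pass (90% max)
Employment 20 ≥ 6 months
Total monthly debts = (945 + 80 + 1,005 + 265 + 505) = 2,800. DTI = 2,800/8,900 = 31.5% ≤ 40%
All requirements met. Score 820 falls in the 780 or above tier → 8.15%.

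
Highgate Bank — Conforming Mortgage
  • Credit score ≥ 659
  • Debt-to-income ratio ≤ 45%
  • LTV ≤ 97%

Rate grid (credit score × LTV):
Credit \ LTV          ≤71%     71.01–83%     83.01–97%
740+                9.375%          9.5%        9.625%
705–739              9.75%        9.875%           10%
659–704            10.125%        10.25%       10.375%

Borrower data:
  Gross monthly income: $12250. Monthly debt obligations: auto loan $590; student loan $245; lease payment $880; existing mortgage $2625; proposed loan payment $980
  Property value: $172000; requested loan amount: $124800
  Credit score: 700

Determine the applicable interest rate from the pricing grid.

Credit score 700 ≥ 659; Total monthly debts = (590 + 245 + 880 + 2,625 + 980) = 5,320. DTI = 5,320/12,250 = 43.4% ≤ 45%
LTV: 124,800 ÷ 172,000 = 72.6%, within 97% cap
Score 700 is in the 659–704 band; LTV 72.6% is in the 71.01–83% band → 10.25%.

10.25%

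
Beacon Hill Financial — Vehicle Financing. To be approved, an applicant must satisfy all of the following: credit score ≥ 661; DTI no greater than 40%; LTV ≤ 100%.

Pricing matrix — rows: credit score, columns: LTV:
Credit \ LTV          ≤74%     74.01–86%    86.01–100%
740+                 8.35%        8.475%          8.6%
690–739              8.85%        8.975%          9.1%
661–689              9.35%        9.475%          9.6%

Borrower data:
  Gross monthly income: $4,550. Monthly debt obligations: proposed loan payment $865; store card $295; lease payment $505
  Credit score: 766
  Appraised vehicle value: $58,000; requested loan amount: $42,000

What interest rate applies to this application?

8.35%

Credit score 766 ≥ 661; Total monthly debts = (865 + 295 + 505) = 1,665. DTI: 1,665 ÷ 4,550 = 36.6%, within the 40% cap
Loan-to-value = 42,000/58,000 = 72.4% — pass (100% max)
Score 766 is in the 740+ band; LTV 72.4% is in the ≤74% band → 8.35%.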